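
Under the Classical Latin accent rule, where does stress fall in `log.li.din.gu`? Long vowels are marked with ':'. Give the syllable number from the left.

Classical Latin: stress the penult if heavy (long vowel or closed), else the antepenult.
Weights: 2 li L, 3 din H, 4 gu L.
The penult (syllable 3, din) is heavy, so it takes stress.
Stress on syllable 3: log.li.ˈdin.gu.

3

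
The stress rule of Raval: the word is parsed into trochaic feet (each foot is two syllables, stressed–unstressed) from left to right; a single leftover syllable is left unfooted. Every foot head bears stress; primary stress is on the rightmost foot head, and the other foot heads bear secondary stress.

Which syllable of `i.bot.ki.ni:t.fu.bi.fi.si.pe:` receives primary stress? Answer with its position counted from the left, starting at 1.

7

Parse left to right into trochaic (ˈσσ) feet: (ˈi.bot) (ˈki.ni:t) (ˈfu.bi) (ˈfi.si) pe:. Syllable 9 is left unfooted.
Foot heads (stressed positions): 1, 3, 5, 7.
End Rule Rightmost: primary stress on the rightmost head = syllable 7.
Primary stress: syllable 7 → i.bot.ki.ni:t.fu.bi.ˈfi.si.pe:.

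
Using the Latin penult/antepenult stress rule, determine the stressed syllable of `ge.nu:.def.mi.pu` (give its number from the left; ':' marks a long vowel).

Classical Latin: stress the penult if heavy (long vowel or closed), else the antepenult.
Weights: 3 def H, 4 mi L, 5 pu L.
The penult (syllable 4, mi) is light, so stress falls on the antepenult (syllable 3, def).
Stress on syllable 3: ge.nu:.ˈdef.mi.pu.

3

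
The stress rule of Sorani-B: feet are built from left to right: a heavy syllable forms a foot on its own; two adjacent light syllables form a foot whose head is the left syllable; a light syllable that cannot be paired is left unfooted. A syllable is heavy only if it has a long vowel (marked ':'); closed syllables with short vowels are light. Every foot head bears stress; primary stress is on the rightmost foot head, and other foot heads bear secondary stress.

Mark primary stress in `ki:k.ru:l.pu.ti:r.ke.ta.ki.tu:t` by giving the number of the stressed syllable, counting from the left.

Weights: 1 ki:k H, 2 ru:l H, 3 pu L, 4 ti:r H, 5 ke L, 6 ta L, 7 ki L, 8 tu:t H.
Parse left to right (heavy = foot alone; LL = one foot; stranded L unfooted): (ˈki:k) (ˈru:l) pu (ˈti:r) (ˈke.ta) ki (ˈtu:t).
Foot heads: 1, 2, 4, 5, 8.
Primary stress on the rightmost head = syllable 8.
Primary stress: syllable 8 → ki:k.ru:l.pu.ti:r.ke.ta.ki.ˈtu:t.

8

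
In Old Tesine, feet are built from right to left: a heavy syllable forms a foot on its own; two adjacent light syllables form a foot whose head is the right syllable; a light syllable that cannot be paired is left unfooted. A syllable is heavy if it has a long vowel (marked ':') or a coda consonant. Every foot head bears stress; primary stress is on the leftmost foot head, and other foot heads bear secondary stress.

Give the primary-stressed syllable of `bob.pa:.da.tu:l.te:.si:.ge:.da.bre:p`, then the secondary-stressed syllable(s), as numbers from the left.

Weights: 1 bob H, 2 pa: H, 3 da L, 4 tu:l H, 5 te: H, 6 si: H, 7 ge: H, 8 da L, 9 bre:p H.
Parse right to left (heavy = foot alone; LL = one foot; stranded L unfooted): (ˈbob) (ˈpa:) da (ˈtu:l) (ˈte:) (ˈsi:) (ˈge:) da (ˈbre:p).
Foot heads: 1, 2, 4, 5, 6, 7, 9.
Primary stress on the leftmost head = syllable 1.
Secondary stress on 2, 4, 5, 6, 7, 9: ˈbob.ˌpa:.da.ˌtu:l.ˌte:.ˌsi:.ˌge:.da.ˌbre:p.

primary 1, secondary 2, 4, 5, 6, 7, 9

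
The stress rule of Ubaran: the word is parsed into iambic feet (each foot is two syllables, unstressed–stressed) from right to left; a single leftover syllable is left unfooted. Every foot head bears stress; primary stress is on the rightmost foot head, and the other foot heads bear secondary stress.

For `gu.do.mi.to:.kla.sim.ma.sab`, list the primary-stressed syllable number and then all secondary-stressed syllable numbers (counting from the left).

Parse right to left into iambic (σˈσ) feet: (gu.ˈdo) (mi.ˈto:) (kla.ˈsim) (ma.ˈsab).
Foot heads (stressed positions): 2, 4, 6, 8.
End Rule Rightmost: primary stress on the rightmost head = syllable 8.
Secondary stress on 2, 4, 6: gu.ˌdo.mi.ˌto:.kla.ˌsim.ma.ˈsab.

primary 8, secondary 2, 4, 6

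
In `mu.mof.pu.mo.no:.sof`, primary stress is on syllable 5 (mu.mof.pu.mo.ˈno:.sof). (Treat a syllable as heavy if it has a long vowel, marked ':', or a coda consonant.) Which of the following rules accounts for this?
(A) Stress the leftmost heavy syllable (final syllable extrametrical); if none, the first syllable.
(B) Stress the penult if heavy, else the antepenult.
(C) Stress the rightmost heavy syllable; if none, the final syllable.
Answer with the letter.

B

Rule A → syllable 2 (observed: 5).
Rule B → syllable 5 ✓.
Rule C → syllable 6 (observed: 5).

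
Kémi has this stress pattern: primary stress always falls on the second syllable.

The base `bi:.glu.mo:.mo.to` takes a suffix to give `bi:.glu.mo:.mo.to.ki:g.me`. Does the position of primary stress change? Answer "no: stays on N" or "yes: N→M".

Base `bi:.glu.mo:.mo.to` (5 syllables):
  The word has 5 syllables; the second syllable is syllable 2 (glu).
  → primary stress on syllable 2.
Suffixed `bi:.glu.mo:.mo.to.ki:g.me` (7 syllables):
  The word has 7 syllables; the second syllable is syllable 2 (glu).
  → primary stress on syllable 2.

no: stays on 2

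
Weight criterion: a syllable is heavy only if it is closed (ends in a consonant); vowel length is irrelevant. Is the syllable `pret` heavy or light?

`pret`: short vowel, closed (coda /t/). Closed (coda /t/) → heavy.

heavy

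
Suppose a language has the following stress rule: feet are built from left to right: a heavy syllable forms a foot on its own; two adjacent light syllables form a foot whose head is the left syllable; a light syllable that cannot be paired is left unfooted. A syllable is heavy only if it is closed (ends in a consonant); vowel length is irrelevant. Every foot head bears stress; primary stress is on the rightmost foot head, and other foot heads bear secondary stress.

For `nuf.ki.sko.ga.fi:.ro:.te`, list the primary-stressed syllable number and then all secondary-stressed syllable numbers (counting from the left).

Weights: 1 nuf H, 2 ki L, 3 sko L, 4 ga L, 5 fi: L, 6 ro: L, 7 te L.
Parse left to right (heavy = foot alone; LL = one foot; stranded L unfooted): (ˈnuf) (ˈki.sko) (ˈga.fi:) (ˈro:.te).
Foot heads: 1, 2, 4, 6.
Primary stress on the rightmost head = syllable 6.
Secondary stress on 1, 2, 4: ˌnuf.ˌki.sko.ˌga.fi:.ˈro:.te.

primary 6, secondary 1, 2, 4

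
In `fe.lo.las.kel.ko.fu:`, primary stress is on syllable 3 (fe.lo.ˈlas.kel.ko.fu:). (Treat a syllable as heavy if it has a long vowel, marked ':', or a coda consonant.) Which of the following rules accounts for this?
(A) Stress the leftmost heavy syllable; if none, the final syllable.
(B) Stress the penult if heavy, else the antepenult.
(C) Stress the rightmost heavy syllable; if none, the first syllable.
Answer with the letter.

A

Rule A → syllable 3 ✓.
Rule B → syllable 4 (observed: 3).
Rule C → syllable 6 (observed: 3).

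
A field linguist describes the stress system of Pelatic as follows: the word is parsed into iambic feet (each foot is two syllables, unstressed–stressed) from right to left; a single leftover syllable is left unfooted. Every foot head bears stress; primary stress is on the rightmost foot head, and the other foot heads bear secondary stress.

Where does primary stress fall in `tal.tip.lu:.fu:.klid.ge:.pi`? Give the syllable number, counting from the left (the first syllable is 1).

7

Parse right to left into iambic (σˈσ) feet: tal (tip.ˈlu:) (fu:.ˈklid) (ge:.ˈpi). Syllable 1 is left unfooted.
Foot heads (stressed positions): 3, 5, 7.
End Rule Rightmost: primary stress on the rightmost head = syllable 7.
Primary stress: syllable 7 → tal.tip.lu:.fu:.klid.ge:.ˈpi.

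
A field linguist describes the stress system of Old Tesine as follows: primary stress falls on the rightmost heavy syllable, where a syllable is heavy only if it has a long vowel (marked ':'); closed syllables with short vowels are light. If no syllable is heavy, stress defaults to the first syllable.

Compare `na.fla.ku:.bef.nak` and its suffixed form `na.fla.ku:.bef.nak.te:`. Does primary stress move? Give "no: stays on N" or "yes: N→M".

Base `na.fla.ku:.bef.nak` (5 syllables):
  Weights: 1 na L, 2 fla L, 3 ku: H, 4 bef L, 5 nak L.
  Heavy syllables in the domain: 3. The rightmost is syllable 3 (ku:).
  → primary stress on syllable 3.
Suffixed `na.fla.ku:.bef.nak.te:` (6 syllables):
  Weights: 1 na L, 2 fla L, 3 ku: H, 4 bef L, 5 nak L, 6 te: H.
  Heavy syllables in the domain: 3, 6. The rightmost is syllable 6 (te:).
  → primary stress on syllable 6.

yes: 3→6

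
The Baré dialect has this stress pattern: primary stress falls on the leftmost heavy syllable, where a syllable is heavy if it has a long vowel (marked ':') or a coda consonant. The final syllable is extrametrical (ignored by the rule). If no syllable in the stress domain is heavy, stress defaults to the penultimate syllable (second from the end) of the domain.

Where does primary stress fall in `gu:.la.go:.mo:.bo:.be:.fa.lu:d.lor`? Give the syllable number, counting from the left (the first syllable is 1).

The final syllable (9, lor) is extrametrical; the stress domain is syllables 1–8.
Weights: 1 gu: H, 2 la L, 3 go: H, 4 mo: H, 5 bo: H, 6 be: H, 7 fa L, 8 lu:d H.
Heavy syllables in the domain: 1, 3, 4, 5, 6, 8. The leftmost is syllable 1 (gu:).
Primary stress: syllable 1 → ˈgu:.la.go:.mo:.bo:.be:.fa.lu:d.lor.

1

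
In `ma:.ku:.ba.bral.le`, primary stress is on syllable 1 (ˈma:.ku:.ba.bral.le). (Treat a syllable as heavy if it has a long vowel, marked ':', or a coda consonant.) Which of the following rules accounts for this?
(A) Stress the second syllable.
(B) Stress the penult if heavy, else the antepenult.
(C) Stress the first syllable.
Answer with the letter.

C

Rule A → syllable 2 (observed: 1).
Rule B → syllable 4 (observed: 1).
Rule C → syllable 1 ✓.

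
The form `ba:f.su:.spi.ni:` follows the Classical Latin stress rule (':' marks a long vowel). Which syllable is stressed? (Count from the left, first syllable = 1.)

2

Classical Latin: stress the penult if heavy (long vowel or closed), else the antepenult.
Weights: 2 su: H, 3 spi L, 4 ni: H.
The penult (syllable 3, spi) is light, so stress falls on the antepenult (syllable 2, su:).
Stress on syllable 2: ba:f.ˈsu:.spi.ni:.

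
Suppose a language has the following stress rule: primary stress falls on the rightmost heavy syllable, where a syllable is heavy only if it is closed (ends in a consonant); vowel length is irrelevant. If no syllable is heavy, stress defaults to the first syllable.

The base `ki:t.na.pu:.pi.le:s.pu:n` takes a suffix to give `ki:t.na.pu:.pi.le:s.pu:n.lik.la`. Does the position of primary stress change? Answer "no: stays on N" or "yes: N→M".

Base `ki:t.na.pu:.pi.le:s.pu:n` (6 syllables):
  Weights: 1 ki:t H, 2 na L, 3 pu: L, 4 pi L, 5 le:s H, 6 pu:n H.
  Heavy syllables in the domain: 1, 5, 6. The rightmost is syllable 6 (pu:n).
  → primary stress on syllable 6.
Suffixed `ki:t.na.pu:.pi.le:s.pu:n.lik.la` (8 syllables):
  Weights: 1 ki:t H, 2 na L, 3 pu: L, 4 pi L, 5 le:s H, 6 pu:n H, 7 lik H, 8 la L.
  Heavy syllables in the domain: 1, 5, 6, 7. The rightmost is syllable 7 (lik).
  → primary stress on syllable 7.

yes: 6→7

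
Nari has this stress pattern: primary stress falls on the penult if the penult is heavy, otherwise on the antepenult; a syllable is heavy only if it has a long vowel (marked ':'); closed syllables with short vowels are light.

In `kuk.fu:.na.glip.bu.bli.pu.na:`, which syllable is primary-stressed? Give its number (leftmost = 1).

Weights: 6 bli L, 7 pu L, 8 na: H.
The penult (syllable 7, pu) is light, so stress falls on the antepenult (syllable 6, bli).
Primary stress: syllable 6 → kuk.fu:.na.glip.bu.ˈbli.pu.na:.

6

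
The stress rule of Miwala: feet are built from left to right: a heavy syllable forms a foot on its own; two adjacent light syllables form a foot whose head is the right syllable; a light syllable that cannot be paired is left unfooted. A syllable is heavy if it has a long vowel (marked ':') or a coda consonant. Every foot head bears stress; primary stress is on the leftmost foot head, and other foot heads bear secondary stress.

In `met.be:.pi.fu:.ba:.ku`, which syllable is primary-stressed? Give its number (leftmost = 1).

Weights: 1 met H, 2 be: H, 3 pi L, 4 fu: H, 5 ba: H, 6 ku L.
Parse left to right (heavy = foot alone; LL = one foot; stranded L unfooted): (ˈmet) (ˈbe:) pi (ˈfu:) (ˈba:) ku.
Foot heads: 1, 2, 4, 5.
Primary stress on the leftmost head = syllable 1.
Primary stress: syllable 1 → ˈmet.be:.pi.fu:.ba:.ku.

1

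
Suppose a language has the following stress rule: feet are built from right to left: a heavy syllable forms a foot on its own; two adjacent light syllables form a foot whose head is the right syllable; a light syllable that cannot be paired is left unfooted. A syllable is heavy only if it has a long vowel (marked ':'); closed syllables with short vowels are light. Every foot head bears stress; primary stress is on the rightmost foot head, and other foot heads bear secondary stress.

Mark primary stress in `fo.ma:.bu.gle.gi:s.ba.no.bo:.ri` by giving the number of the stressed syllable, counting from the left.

8

Weights: 1 fo L, 2 ma: H, 3 bu L, 4 gle L, 5 gi:s H, 6 ba L, 7 no L, 8 bo: H, 9 ri L.
Parse right to left (heavy = foot alone; LL = one foot; stranded L unfooted): fo (ˈma:) (bu.ˈgle) (ˈgi:s) (ba.ˈno) (ˈbo:) ri.
Foot heads: 2, 4, 5, 7, 8.
Primary stress on the rightmost head = syllable 8.
Primary stress: syllable 8 → fo.ma:.bu.gle.gi:s.ba.no.ˈbo:.ri.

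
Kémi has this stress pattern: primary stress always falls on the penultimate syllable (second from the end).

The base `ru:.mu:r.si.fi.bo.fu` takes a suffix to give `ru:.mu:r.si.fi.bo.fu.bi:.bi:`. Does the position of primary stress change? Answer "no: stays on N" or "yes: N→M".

Base `ru:.mu:r.si.fi.bo.fu` (6 syllables):
  The word has 6 syllables; the penultimate syllable (second from the end) is syllable 5 (bo).
  → primary stress on syllable 5.
Suffixed `ru:.mu:r.si.fi.bo.fu.bi:.bi:` (8 syllables):
  The word has 8 syllables; the penultimate syllable (second from the end) is syllable 7 (bi:).
  → primary stress on syllable 7.

yes: 5→7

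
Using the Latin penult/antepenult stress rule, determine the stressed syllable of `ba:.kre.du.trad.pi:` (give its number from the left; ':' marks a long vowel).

Classical Latin: stress the penult if heavy (long vowel or closed), else the antepenult.
Weights: 3 du L, 4 trad H, 5 pi: H.
The penult (syllable 4, trad) is heavy, so it takes stress.
Stress on syllable 4: ba:.kre.du.ˈtrad.pi:.

4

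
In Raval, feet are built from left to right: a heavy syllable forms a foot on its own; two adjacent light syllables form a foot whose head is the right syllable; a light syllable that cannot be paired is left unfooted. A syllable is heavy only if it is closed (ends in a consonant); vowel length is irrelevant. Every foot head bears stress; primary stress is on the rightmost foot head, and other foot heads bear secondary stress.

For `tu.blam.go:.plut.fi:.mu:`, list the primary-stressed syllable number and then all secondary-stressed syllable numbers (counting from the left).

Weights: 1 tu L, 2 blam H, 3 go: L, 4 plut H, 5 fi: L, 6 mu: L.
Parse left to right (heavy = foot alone; LL = one foot; stranded L unfooted): tu (ˈblam) go: (ˈplut) (fi:.ˈmu:).
Foot heads: 2, 4, 6.
Primary stress on the rightmost head = syllable 6.
Secondary stress on 2, 4: tu.ˌblam.go:.ˌplut.fi:.ˈmu:.

primary 6, secondary 2, 4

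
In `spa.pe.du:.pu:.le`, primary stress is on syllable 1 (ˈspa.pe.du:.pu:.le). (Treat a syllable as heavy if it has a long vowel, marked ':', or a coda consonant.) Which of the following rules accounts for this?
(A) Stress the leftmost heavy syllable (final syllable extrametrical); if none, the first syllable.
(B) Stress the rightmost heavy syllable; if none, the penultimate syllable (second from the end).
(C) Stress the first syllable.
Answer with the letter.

C

Rule A → syllable 3 (observed: 1).
Rule B → syllable 4 (observed: 1).
Rule C → syllable 1 ✓.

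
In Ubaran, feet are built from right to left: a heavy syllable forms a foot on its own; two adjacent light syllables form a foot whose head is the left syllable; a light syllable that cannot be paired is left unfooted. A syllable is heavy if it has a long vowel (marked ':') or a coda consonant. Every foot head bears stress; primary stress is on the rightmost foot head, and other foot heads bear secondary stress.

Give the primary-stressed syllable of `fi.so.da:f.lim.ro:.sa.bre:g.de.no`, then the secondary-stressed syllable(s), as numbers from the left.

primary 8, secondary 1, 3, 4, 5, 7

Weights: 1 fi L, 2 so L, 3 da:f H, 4 lim H, 5 ro: H, 6 sa L, 7 bre:g H, 8 de L, 9 no L.
Parse right to left (heavy = foot alone; LL = one foot; stranded L unfooted): (ˈfi.so) (ˈda:f) (ˈlim) (ˈro:) sa (ˈbre:g) (ˈde.no).
Foot heads: 1, 3, 4, 5, 7, 8.
Primary stress on the rightmost head = syllable 8.
Secondary stress on 1, 3, 4, 5, 7: ˌfi.so.ˌda:f.ˌlim.ˌro:.sa.ˌbre:g.ˈde.no.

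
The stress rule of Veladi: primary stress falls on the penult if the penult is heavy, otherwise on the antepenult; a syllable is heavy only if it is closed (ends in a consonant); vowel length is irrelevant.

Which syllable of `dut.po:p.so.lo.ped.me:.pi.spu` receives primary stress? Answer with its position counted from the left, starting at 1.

Weights: 6 me: L, 7 pi L, 8 spu L.
The penult (syllable 7, pi) is light, so stress falls on the antepenult (syllable 6, me:).
Primary stress: syllable 6 → dut.po:p.so.lo.ped.ˈme:.pi.spu.

6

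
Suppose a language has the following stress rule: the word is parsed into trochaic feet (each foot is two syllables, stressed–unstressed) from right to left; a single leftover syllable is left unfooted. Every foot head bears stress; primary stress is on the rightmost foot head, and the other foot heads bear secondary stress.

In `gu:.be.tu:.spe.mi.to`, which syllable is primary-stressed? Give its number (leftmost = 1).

5

Parse right to left into trochaic (ˈσσ) feet: (ˈgu:.be) (ˈtu:.spe) (ˈmi.to).
Foot heads (stressed positions): 1, 3, 5.
End Rule Rightmost: primary stress on the rightmost head = syllable 5.
Primary stress: syllable 5 → gu:.be.tu:.spe.ˈmi.to.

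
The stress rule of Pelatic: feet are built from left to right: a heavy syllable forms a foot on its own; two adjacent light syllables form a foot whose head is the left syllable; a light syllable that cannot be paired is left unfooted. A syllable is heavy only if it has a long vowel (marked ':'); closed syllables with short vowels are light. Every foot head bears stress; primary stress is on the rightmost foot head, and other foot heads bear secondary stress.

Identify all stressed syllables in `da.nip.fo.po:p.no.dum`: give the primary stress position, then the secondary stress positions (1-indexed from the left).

Weights: 1 da L, 2 nip L, 3 fo L, 4 po:p H, 5 no L, 6 dum L.
Parse left to right (heavy = foot alone; LL = one foot; stranded L unfooted): (ˈda.nip) fo (ˈpo:p) (ˈno.dum).
Foot heads: 1, 4, 5.
Primary stress on the rightmost head = syllable 5.
Secondary stress on 1, 4: ˌda.nip.fo.ˌpo:p.ˈno.dum.

primary 5, secondary 1, 4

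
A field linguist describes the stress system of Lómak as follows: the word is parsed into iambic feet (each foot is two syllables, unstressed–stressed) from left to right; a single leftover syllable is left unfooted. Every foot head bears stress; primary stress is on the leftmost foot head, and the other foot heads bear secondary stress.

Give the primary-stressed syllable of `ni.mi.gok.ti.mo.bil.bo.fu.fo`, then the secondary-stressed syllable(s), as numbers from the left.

Parse left to right into iambic (σˈσ) feet: (ni.ˈmi) (gok.ˈti) (mo.ˈbil) (bo.ˈfu) fo. Syllable 9 is left unfooted.
Foot heads (stressed positions): 2, 4, 6, 8.
End Rule Leftmost: primary stress on the leftmost head = syllable 2.
Secondary stress on 4, 6, 8: ni.ˈmi.gok.ˌti.mo.ˌbil.bo.ˌfu.fo.

primary 2, secondary 4, 6, 8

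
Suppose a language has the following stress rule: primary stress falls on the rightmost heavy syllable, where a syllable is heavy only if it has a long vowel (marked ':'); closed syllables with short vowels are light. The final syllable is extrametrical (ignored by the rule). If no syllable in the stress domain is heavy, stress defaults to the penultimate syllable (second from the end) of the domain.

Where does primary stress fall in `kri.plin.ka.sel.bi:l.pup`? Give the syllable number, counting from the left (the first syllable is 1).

5

The final syllable (6, pup) is extrametrical; the stress domain is syllables 1–5.
Weights: 1 kri L, 2 plin L, 3 ka L, 4 sel L, 5 bi:l H.
Heavy syllables in the domain: 5. The rightmost is syllable 5 (bi:l).
Primary stress: syllable 5 → kri.plin.ka.sel.ˈbi:l.pup.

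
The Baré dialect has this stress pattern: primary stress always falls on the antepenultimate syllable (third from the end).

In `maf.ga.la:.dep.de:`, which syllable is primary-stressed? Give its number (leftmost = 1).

3

The word has 5 syllables; the antepenultimate syllable (third from the end) is syllable 3 (la:).
Primary stress: syllable 3 → maf.ga.ˈla:.dep.de:.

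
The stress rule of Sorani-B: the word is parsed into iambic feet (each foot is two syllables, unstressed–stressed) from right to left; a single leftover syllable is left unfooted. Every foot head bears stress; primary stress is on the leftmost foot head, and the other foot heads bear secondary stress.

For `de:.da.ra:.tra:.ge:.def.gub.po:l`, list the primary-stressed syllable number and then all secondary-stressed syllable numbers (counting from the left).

primary 2, secondary 4, 6, 8

Parse right to left into iambic (σˈσ) feet: (de:.ˈda) (ra:.ˈtra:) (ge:.ˈdef) (gub.ˈpo:l).
Foot heads (stressed positions): 2, 4, 6, 8.
End Rule Leftmost: primary stress on the leftmost head = syllable 2.
Secondary stress on 4, 6, 8: de:.ˈda.ra:.ˌtra:.ge:.ˌdef.gub.ˌpo:l.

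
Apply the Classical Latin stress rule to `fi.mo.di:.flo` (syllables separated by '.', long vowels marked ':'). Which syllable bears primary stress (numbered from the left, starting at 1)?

3

Classical Latin: stress the penult if heavy (long vowel or closed), else the antepenult.
Weights: 2 mo L, 3 di: H, 4 flo L.
The penult (syllable 3, di:) is heavy, so it takes stress.
Stress on syllable 3: fi.mo.ˈdi:.flo.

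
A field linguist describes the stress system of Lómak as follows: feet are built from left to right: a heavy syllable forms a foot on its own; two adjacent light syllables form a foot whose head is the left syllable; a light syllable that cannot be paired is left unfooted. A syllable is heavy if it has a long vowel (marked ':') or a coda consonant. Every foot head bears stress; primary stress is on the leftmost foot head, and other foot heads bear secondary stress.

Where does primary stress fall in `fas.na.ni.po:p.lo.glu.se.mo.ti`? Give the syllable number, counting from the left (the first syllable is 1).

1

Weights: 1 fas H, 2 na L, 3 ni L, 4 po:p H, 5 lo L, 6 glu L, 7 se L, 8 mo L, 9 ti L.
Parse left to right (heavy = foot alone; LL = one foot; stranded L unfooted): (ˈfas) (ˈna.ni) (ˈpo:p) (ˈlo.glu) (ˈse.mo) ti.
Foot heads: 1, 2, 4, 5, 7.
Primary stress on the leftmost head = syllable 1.
Primary stress: syllable 1 → ˈfas.na.ni.po:p.lo.glu.se.mo.ti.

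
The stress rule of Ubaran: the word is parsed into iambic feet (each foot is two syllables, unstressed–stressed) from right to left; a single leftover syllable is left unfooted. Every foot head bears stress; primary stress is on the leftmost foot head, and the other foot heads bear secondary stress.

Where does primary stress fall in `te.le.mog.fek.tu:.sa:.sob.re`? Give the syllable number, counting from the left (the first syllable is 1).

2

Parse right to left into iambic (σˈσ) feet: (te.ˈle) (mog.ˈfek) (tu:.ˈsa:) (sob.ˈre).
Foot heads (stressed positions): 2, 4, 6, 8.
End Rule Leftmost: primary stress on the leftmost head = syllable 2.
Primary stress: syllable 2 → te.ˈle.mog.fek.tu:.sa:.sob.re.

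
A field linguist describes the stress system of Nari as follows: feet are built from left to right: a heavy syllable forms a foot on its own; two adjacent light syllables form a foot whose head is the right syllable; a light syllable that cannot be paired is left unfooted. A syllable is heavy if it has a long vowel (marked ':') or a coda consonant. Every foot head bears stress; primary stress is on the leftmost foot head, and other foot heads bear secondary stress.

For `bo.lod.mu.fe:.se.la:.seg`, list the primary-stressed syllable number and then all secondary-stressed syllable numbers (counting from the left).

primary 2, secondary 4, 6, 7

Weights: 1 bo L, 2 lod H, 3 mu L, 4 fe: H, 5 se L, 6 la: H, 7 seg H.
Parse left to right (heavy = foot alone; LL = one foot; stranded L unfooted): bo (ˈlod) mu (ˈfe:) se (ˈla:) (ˈseg).
Foot heads: 2, 4, 6, 7.
Primary stress on the leftmost head = syllable 2.
Secondary stress on 4, 6, 7: bo.ˈlod.mu.ˌfe:.se.ˌla:.ˌseg.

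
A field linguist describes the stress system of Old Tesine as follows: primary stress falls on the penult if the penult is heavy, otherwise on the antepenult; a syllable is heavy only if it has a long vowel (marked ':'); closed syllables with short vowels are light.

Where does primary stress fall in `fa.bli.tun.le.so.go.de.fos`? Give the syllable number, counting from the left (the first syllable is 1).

6

Weights: 6 go L, 7 de L, 8 fos L.
The penult (syllable 7, de) is light, so stress falls on the antepenult (syllable 6, go).
Primary stress: syllable 6 → fa.bli.tun.le.so.ˈgo.de.fos.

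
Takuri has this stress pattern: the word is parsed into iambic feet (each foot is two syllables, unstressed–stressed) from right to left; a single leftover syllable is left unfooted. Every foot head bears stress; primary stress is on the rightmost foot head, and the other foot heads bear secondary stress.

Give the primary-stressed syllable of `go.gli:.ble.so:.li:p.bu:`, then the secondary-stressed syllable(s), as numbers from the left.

Parse right to left into iambic (σˈσ) feet: (go.ˈgli:) (ble.ˈso:) (li:p.ˈbu:).
Foot heads (stressed positions): 2, 4, 6.
End Rule Rightmost: primary stress on the rightmost head = syllable 6.
Secondary stress on 2, 4: go.ˌgli:.ble.ˌso:.li:p.ˈbu:.

primary 6, secondary 2, 4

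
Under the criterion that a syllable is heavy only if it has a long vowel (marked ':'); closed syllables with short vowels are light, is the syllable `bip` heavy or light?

`bip`: short vowel, closed (coda /p/). Short vowel → light.

light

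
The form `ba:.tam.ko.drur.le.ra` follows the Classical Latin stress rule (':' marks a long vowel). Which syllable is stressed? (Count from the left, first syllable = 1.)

4

Classical Latin: stress the penult if heavy (long vowel or closed), else the antepenult.
Weights: 4 drur H, 5 le L, 6 ra L.
The penult (syllable 5, le) is light, so stress falls on the antepenult (syllable 4, drur).
Stress on syllable 4: ba:.tam.ko.ˈdrur.le.ra.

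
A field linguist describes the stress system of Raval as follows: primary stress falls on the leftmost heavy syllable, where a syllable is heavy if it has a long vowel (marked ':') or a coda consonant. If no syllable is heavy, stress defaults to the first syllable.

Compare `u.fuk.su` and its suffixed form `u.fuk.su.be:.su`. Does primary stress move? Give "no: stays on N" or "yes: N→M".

no: stays on 2

Base `u.fuk.su` (3 syllables):
  Weights: 1 u L, 2 fuk H, 3 su L.
  Heavy syllables in the domain: 2. The leftmost is syllable 2 (fuk).
  → primary stress on syllable 2.
Suffixed `u.fuk.su.be:.su` (5 syllables):
  Weights: 1 u L, 2 fuk H, 3 su L, 4 be: H, 5 su L.
  Heavy syllables in the domain: 2, 4. The leftmost is syllable 2 (fuk).
  → primary stress on syllable 2.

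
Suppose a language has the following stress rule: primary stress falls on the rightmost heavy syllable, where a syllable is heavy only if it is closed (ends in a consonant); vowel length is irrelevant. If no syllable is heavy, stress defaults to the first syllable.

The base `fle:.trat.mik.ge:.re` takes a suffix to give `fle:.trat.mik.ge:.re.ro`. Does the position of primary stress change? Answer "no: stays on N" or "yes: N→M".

no: stays on 3

Base `fle:.trat.mik.ge:.re` (5 syllables):
  Weights: 1 fle: L, 2 trat H, 3 mik H, 4 ge: L, 5 re L.
  Heavy syllables in the domain: 2, 3. The rightmost is syllable 3 (mik).
  → primary stress on syllable 3.
Suffixed `fle:.trat.mik.ge:.re.ro` (6 syllables):
  Weights: 1 fle: L, 2 trat H, 3 mik H, 4 ge: L, 5 re L, 6 ro L.
  Heavy syllables in the domain: 2, 3. The rightmost is syllable 3 (mik).
  → primary stress on syllable 3.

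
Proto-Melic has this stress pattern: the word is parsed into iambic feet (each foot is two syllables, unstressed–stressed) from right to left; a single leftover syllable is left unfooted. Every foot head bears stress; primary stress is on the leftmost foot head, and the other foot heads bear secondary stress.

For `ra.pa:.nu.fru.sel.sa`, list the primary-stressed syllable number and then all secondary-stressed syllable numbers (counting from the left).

primary 2, secondary 4, 6

Parse right to left into iambic (σˈσ) feet: (ra.ˈpa:) (nu.ˈfru) (sel.ˈsa).
Foot heads (stressed positions): 2, 4, 6.
End Rule Leftmost: primary stress on the leftmost head = syllable 2.
Secondary stress on 4, 6: ra.ˈpa:.nu.ˌfru.sel.ˌsa.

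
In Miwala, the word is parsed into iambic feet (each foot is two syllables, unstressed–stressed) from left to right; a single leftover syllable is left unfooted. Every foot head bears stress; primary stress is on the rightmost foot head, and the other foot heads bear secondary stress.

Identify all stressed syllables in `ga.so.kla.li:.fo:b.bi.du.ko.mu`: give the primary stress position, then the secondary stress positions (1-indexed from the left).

primary 8, secondary 2, 4, 6

Parse left to right into iambic (σˈσ) feet: (ga.ˈso) (kla.ˈli:) (fo:b.ˈbi) (du.ˈko) mu. Syllable 9 is left unfooted.
Foot heads (stressed positions): 2, 4, 6, 8.
End Rule Rightmost: primary stress on the rightmost head = syllable 8.
Secondary stress on 2, 4, 6: ga.ˌso.kla.ˌli:.fo:b.ˌbi.du.ˈko.mu.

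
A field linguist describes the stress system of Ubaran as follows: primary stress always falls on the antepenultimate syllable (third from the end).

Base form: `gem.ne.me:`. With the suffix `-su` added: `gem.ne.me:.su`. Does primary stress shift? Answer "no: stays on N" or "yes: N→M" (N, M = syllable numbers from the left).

yes: 1→2

Base `gem.ne.me:` (3 syllables):
  The word has 3 syllables; the antepenultimate syllable (third from the end) is syllable 1 (gem).
  → primary stress on syllable 1.
Suffixed `gem.ne.me:.su` (4 syllables):
  The word has 4 syllables; the antepenultimate syllable (third from the end) is syllable 2 (ne).
  → primary stress on syllable 2.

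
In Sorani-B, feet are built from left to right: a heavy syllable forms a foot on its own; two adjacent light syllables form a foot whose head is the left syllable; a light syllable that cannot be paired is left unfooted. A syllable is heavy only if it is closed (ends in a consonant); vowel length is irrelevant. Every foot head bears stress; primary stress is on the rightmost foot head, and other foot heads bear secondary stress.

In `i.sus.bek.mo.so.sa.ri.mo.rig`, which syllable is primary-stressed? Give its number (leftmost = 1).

Weights: 1 i L, 2 sus H, 3 bek H, 4 mo L, 5 so L, 6 sa L, 7 ri L, 8 mo L, 9 rig H.
Parse left to right (heavy = foot alone; LL = one foot; stranded L unfooted): i (ˈsus) (ˈbek) (ˈmo.so) (ˈsa.ri) mo (ˈrig).
Foot heads: 2, 3, 4, 6, 9.
Primary stress on the rightmost head = syllable 9.
Primary stress: syllable 9 → i.sus.bek.mo.so.sa.ri.mo.ˈrig.

9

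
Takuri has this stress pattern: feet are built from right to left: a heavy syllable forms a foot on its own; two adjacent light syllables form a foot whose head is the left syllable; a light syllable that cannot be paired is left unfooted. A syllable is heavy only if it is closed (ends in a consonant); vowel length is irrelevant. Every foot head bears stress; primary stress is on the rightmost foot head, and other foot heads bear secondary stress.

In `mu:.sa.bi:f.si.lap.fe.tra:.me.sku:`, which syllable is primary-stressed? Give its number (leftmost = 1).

Weights: 1 mu: L, 2 sa L, 3 bi:f H, 4 si L, 5 lap H, 6 fe L, 7 tra: L, 8 me L, 9 sku: L.
Parse right to left (heavy = foot alone; LL = one foot; stranded L unfooted): (ˈmu:.sa) (ˈbi:f) si (ˈlap) (ˈfe.tra:) (ˈme.sku:).
Foot heads: 1, 3, 5, 6, 8.
Primary stress on the rightmost head = syllable 8.
Primary stress: syllable 8 → mu:.sa.bi:f.si.lap.fe.tra:.ˈme.sku:.

8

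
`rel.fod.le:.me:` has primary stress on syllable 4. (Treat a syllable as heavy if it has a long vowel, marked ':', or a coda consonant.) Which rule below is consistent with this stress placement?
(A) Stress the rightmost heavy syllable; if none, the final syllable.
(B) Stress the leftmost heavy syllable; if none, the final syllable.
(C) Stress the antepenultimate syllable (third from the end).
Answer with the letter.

A

Rule A → syllable 4 ✓.
Rule B → syllable 1 (observed: 4).
Rule C → syllable 2 (observed: 4).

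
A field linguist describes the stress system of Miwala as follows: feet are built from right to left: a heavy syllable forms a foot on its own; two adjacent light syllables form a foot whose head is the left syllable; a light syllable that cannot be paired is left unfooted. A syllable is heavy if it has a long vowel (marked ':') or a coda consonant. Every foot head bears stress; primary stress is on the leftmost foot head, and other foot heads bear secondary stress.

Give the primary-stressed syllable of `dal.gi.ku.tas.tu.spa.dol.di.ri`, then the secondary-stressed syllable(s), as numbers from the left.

Weights: 1 dal H, 2 gi L, 3 ku L, 4 tas H, 5 tu L, 6 spa L, 7 dol H, 8 di L, 9 ri L.
Parse right to left (heavy = foot alone; LL = one foot; stranded L unfooted): (ˈdal) (ˈgi.ku) (ˈtas) (ˈtu.spa) (ˈdol) (ˈdi.ri).
Foot heads: 1, 2, 4, 5, 7, 8.
Primary stress on the leftmost head = syllable 1.
Secondary stress on 2, 4, 5, 7, 8: ˈdal.ˌgi.ku.ˌtas.ˌtu.spa.ˌdol.ˌdi.ri.

primary 1, secondary 2, 4, 5, 7, 8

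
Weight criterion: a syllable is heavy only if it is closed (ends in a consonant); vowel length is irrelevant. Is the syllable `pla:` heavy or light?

light

`pla:`: long vowel, open (no coda). Open (no coda) → light.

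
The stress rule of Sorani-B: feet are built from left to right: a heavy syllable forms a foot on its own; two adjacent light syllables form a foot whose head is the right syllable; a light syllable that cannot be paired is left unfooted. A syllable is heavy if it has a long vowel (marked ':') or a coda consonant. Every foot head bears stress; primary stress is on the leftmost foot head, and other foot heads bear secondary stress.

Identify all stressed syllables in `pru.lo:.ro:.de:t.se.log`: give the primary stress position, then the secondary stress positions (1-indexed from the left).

primary 2, secondary 3, 4, 6

Weights: 1 pru L, 2 lo: H, 3 ro: H, 4 de:t H, 5 se L, 6 log H.
Parse left to right (heavy = foot alone; LL = one foot; stranded L unfooted): pru (ˈlo:) (ˈro:) (ˈde:t) se (ˈlog).
Foot heads: 2, 3, 4, 6.
Primary stress on the leftmost head = syllable 2.
Secondary stress on 3, 4, 6: pru.ˈlo:.ˌro:.ˌde:t.se.ˌlog.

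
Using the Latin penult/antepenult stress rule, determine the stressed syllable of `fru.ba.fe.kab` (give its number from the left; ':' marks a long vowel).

Classical Latin: stress the penult if heavy (long vowel or closed), else the antepenult.
Weights: 2 ba L, 3 fe L, 4 kab H.
The penult (syllable 3, fe) is light, so stress falls on the antepenult (syllable 2, ba).
Stress on syllable 2: fru.ˈba.fe.kab.

2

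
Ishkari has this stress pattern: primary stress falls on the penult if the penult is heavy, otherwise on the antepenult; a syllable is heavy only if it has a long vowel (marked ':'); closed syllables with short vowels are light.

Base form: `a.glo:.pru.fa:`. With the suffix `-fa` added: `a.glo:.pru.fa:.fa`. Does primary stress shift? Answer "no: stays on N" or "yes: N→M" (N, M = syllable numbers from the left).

Base `a.glo:.pru.fa:` (4 syllables):
  Weights: 2 glo: H, 3 pru L, 4 fa: H.
  The penult (syllable 3, pru) is light, so stress falls on the antepenult (syllable 2, glo:).
  → primary stress on syllable 2.
Suffixed `a.glo:.pru.fa:.fa` (5 syllables):
  Weights: 3 pru L, 4 fa: H, 5 fa L.
  The penult (syllable 4, fa:) is heavy, so it takes stress.
  → primary stress on syllable 4.

yes: 2→4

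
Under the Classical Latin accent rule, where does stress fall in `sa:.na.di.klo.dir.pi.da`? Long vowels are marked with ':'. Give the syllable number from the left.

5

Classical Latin: stress the penult if heavy (long vowel or closed), else the antepenult.
Weights: 5 dir H, 6 pi L, 7 da L.
The penult (syllable 6, pi) is light, so stress falls on the antepenult (syllable 5, dir).
Stress on syllable 5: sa:.na.di.klo.ˈdir.pi.da.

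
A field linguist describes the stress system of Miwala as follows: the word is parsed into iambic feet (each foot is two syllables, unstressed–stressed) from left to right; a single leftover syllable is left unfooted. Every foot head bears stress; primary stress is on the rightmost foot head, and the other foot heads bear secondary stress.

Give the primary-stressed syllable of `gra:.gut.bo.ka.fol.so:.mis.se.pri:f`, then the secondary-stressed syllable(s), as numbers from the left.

Parse left to right into iambic (σˈσ) feet: (gra:.ˈgut) (bo.ˈka) (fol.ˈso:) (mis.ˈse) pri:f. Syllable 9 is left unfooted.
Foot heads (stressed positions): 2, 4, 6, 8.
End Rule Rightmost: primary stress on the rightmost head = syllable 8.
Secondary stress on 2, 4, 6: gra:.ˌgut.bo.ˌka.fol.ˌso:.mis.ˈse.pri:f.

primary 8, secondary 2, 4, 6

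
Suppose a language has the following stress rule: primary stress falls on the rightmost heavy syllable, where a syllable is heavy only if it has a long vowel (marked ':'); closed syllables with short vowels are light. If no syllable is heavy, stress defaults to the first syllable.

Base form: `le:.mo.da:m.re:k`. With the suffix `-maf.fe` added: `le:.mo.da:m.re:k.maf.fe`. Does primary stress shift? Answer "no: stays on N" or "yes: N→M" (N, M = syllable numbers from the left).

no: stays on 4

Base `le:.mo.da:m.re:k` (4 syllables):
  Weights: 1 le: H, 2 mo L, 3 da:m H, 4 re:k H.
  Heavy syllables in the domain: 1, 3, 4. The rightmost is syllable 4 (re:k).
  → primary stress on syllable 4.
Suffixed `le:.mo.da:m.re:k.maf.fe` (6 syllables):
  Weights: 1 le: H, 2 mo L, 3 da:m H, 4 re:k H, 5 maf L, 6 fe L.
  Heavy syllables in the domain: 1, 3, 4. The rightmost is syllable 4 (re:k).
  → primary stress on syllable 4.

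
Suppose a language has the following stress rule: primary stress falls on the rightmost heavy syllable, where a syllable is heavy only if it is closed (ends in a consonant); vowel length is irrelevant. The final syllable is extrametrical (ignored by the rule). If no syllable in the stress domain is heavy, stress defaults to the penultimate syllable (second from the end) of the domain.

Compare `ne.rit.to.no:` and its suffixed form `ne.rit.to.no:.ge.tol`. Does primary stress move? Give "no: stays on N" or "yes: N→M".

no: stays on 2

Base `ne.rit.to.no:` (4 syllables):
  The final syllable (4, no:) is extrametrical; the stress domain is syllables 1–3.
  Weights: 1 ne L, 2 rit H, 3 to L.
  Heavy syllables in the domain: 2. The rightmost is syllable 2 (rit).
  → primary stress on syllable 2.
Suffixed `ne.rit.to.no:.ge.tol` (6 syllables):
  The final syllable (6, tol) is extrametrical; the stress domain is syllables 1–5.
  Weights: 1 ne L, 2 rit H, 3 to L, 4 no: L, 5 ge L.
  Heavy syllables in the domain: 2. The rightmost is syllable 2 (rit).
  → primary stress on syllable 2.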